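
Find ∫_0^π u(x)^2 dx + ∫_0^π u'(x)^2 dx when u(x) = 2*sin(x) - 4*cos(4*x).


||u||_{H^1(0,π)}^2 = 544/15 + 140*π

u'(x) = 16*sin(4*x) + 2*cos(x).
Expand u² and (u')² and integrate term by term on (0, π), using: for integers n ≥ 1, ∫_0^π sin²(nx) dx = ∫_0^π cos²(nx) dx = π/2; for n ≠ n', ∫_0^π sin(nx)sin(n'x) dx = ∫_0^π cos(nx)cos(n'x) dx = 0; and by product-to-sum, ∫_0^π sin(nx)cos(n'x) dx = ½∫_0^π [sin((n+n')x) + sin((n−n')x)] dx, which is 0 when n+n' is even and 2n/(n²−n'²) when n+n' is odd (it need not vanish on (0, π)).
  u² squared terms: (-4)²·∫cos(4x)² dx = 16·π/2 = 8*π;  (2)²·∫sin(x)² dx = 4·π/2 = 2*π.
  u² cross terms: 2·(-4)·(2)·∫cos(4x)·sin(x) dx = -16·(-2/15) = 32/15.
  So ∫_0^π u² dx = 8*π + 2*π + 32/15 = 32/15 + 10*π.
  (u')² squared terms: (2)²·∫cos(x)² dx = 4·π/2 = 2*π;  (16)²·∫sin(4x)² dx = 256·π/2 = 128*π.
  (u')² cross terms: 2·(2)·(16)·∫cos(x)·sin(4x) dx = 64·(8/15) = 512/15.
  So ∫_0^π (u')² dx = 2*π + 128*π + 512/15 = 512/15 + 130*π.
||u||_{H^1}^2 = (32/15 + 10*π) + (512/15 + 130*π) = 544/15 + 140*π.


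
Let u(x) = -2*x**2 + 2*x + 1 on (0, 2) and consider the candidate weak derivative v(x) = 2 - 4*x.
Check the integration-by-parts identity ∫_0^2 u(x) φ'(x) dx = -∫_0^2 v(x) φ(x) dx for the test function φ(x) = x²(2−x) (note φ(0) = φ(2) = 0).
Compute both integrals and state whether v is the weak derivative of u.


LHS = 56/15, RHS = 56/15. Yes, v = u' weakly.

u(x) = -2*x**2 + 2*x + 1, classical derivative u'(x) = 2 - 4*x.
φ(x) = x²(2−x), so φ'(x) = x*(4 - 3*x).
Note φ(0) = φ(2) = 0, so the boundary term u·φ vanishes.
LHS = ∫_0^2 u(x) φ'(x) dx = ∫_0^2 (6*x^4 - 14*x^3 + 5*x^2 + 4*x) dx. Term by term:
  ∫_0^2 6*x^4 dx = 192/5;  ∫_0^2 -14*x^3 dx = -56;  ∫_0^2 5*x^2 dx = 40/3;
  ∫_0^2 4*x dx = 8.
Sum: 192/5 − 56 + 40/3 + 8 = 56/15.
So LHS = 56/15.
∫_0^2 v(x) φ(x) dx = ∫_0^2 (4*x^4 - 10*x^3 + 4*x^2) dx. Term by term:
  ∫_0^2 4*x^4 dx = 128/5;  ∫_0^2 -10*x^3 dx = -40;  ∫_0^2 4*x^2 dx = 32/3.
Sum: 128/5 − 40 + 32/3 = -56/15.
So RHS = -∫_0^2 v(x) φ(x) dx = 56/15.
LHS = RHS, so the identity holds for this test φ.
Moreover u is smooth here and v(x) = u'(x) = 2 - 4*x pointwise, so the identity holds for every test function. Hence v is the weak derivative of u.


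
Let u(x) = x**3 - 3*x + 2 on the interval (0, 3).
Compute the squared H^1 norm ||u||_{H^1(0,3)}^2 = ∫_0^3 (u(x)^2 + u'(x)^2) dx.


||u||_{H^1}^2 = 15513/35

The H^1 norm (squared) on an interval (0, L) is
  ||u||_{H^1}^2 = ∫_0^L u(x)^2 dx + ∫_0^L u'(x)^2 dx.
Compute u'(x) = 3*x**2 - 3.
Then u(x)^2 = x**6 - 6*x**4 + 4*x**3 + 9*x**2 - 12*x + 4 and u'(x)^2 = 9*x**4 - 18*x**2 + 9.
Integrate each monomial from 0 to 3 using ∫_0^3 c·x^n dx = c·3^(n+1)/(n+1):
  ∫_0^3 u(x)^2 dx = ∫_0^3 (x^6 - 6*x^4 + 4*x^3 + 9*x^2 - 12*x + 4) dx. Term by term:
    ∫_0^3 x^6 dx = 2187/7;  ∫_0^3 -6*x^4 dx = -1458/5;  ∫_0^3 4*x^3 dx = 81;
    ∫_0^3 9*x^2 dx = 81;  ∫_0^3 -12*x dx = -54;  ∫_0^3 4 dx = 12.
  Sum: 2187/7 − 1458/5 + 81 + 81 − 54 + 12 = 4929/35.
  ∫_0^3 u'(x)^2 dx = ∫_0^3 (9*x^4 - 18*x^2 + 9) dx. Term by term:
    ∫_0^3 9*x^4 dx = 2187/5;  ∫_0^3 -18*x^2 dx = -162;  ∫_0^3 9 dx = 27.
  Sum: 2187/5 − 162 + 27 = 1512/5.
Adding: ||u||_{H^1}^2 = 4929/35 + 1512/5 = 15513/35.


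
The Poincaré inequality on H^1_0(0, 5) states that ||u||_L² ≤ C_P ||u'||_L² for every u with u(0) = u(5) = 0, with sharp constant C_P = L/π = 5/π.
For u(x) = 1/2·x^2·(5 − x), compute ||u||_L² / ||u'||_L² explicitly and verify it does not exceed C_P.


||u||_L² / ||u'||_L² = 5*sqrt(14)/14 < C_P = 5/π.

u(x) = 1/2·x^2·(5 − x), so u'(x) = x*(10 - 3*x)/2.
u(x) = 1/2·x^2·(5 − x) vanishes at x = 0 and x = 5, so u ∈ H^1_0(0, 5). Differentiate via the product rule and integrate the resulting polynomials term by term.
  ∫_0^5 u² dx = ∫_0^5 (x^6/4 - 5*x^5/2 + 25*x^4/4) dx. Term by term:
    ∫_0^5 x^6/4 dx = 78125/28;  ∫_0^5 -5*x^5/2 dx = -78125/12;  ∫_0^5 25*x^4/4 dx = 15625/4.
  Sum: 78125/28 − 78125/12 + 15625/4 = 15625/84.
  ∫_0^5 (u')² dx = ∫_0^5 (9*x^4/4 - 15*x^3 + 25*x^2) dx. Term by term:
    ∫_0^5 9*x^4/4 dx = 5625/4;  ∫_0^5 -15*x^3 dx = -9375/4;  ∫_0^5 25*x^2 dx = 3125/3.
  Sum: 5625/4 − 9375/4 + 3125/3 = 625/6.
∫_0^5 u² dx = 15625/84, so ||u||_L² = 125*sqrt(21)/42.
∫_0^5 (u')² dx = 625/6, so ||u'||_L² = 25*sqrt(6)/6.
Ratio ||u||_L² / ||u'||_L² = 5*sqrt(14)/14.
Sharp Poincaré constant on H^1_0(0, 5) is C_P = L/π = 5/π, achieved by sin(π/5·x).
A polynomial bump cannot attain the sharp Poincaré constant (only the first sine eigenfunction does), so the ratio is strictly less than C_P, consistent with ||u||_L² ≤ C_P ||u'||_L².


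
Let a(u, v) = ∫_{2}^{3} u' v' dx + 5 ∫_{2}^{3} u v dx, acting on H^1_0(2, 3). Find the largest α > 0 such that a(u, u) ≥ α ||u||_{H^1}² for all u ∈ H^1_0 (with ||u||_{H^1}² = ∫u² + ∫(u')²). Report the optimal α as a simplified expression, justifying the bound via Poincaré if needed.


α = 1

Coercivity of a(·,·) on H^1_0(2, 3) means a(u, u) ≥ α ||u||_{H^1}² for every u ∈ H^1_0.
The interval has length L = 1, and Poincaré/coercivity depend only on L. Here a(u, u) = ∫(u')² + (5)·∫u².
Here c = 5 ≥ 1, so a(u,u) = ∫(u')² + c∫u² ≥ ∫(u')² + ∫u² = ||u||_{H^1}², i.e. α = 1 works. No larger α is possible: a(u,u) ≥ α||u||_{H^1}² means (1−α)∫(u')² ≥ (α−c)∫u², and for the modes u_n = sin(nπ(x−x₀)/L) (x₀ the left endpoint) one has ∫u_n²/∫(u_n')² = (L/(nπ))² → 0, so a(u_n,u_n)/||u_n||_{H^1}² → 1. Hence the optimal constant is α = 1.
Therefore α = 1.


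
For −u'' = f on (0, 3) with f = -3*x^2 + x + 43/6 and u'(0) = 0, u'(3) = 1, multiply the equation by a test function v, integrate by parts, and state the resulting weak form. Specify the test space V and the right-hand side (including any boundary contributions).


V = H^1(0, 3) (v unrestricted at boundary; u is determined up to an additive constant); weak form: ∫_0^3 u'v' dx = ∫_0^3 (-3*x^2 + x + 43/6) v dx + v(3) for all v ∈ V.

Multiply both sides by a test function v and integrate from 0 to 3:
  ∫_0^3 −u''(x) v(x) dx = ∫_0^3 f(x) v(x) dx.
Integrate the LHS by parts once:
  ∫_0^3 −u'' v dx = −[u'(x) v(x)]_0^3 + ∫_0^3 u'(x) v'(x) dx.
Thus ∫_0^3 u'(x) v'(x) dx = ∫_0^3 f(x) v(x) dx + [u'(x) v(x)]_0^3.
Choose V so that boundary terms are either known or forced to vanish.
u has inhomogeneous Neumann u'(0) = 0, u'(3) = 1. [u' v]_0^3 = (1)·v(3) − (0)·v(0) = v(3). Take V = H^1(0, 3); boundary term becomes part of RHS.
Weak formulation: find u (satisfying any essential BC) such that ∫_0^3 u'(x) v'(x) dx = ∫_0^3 f v dx + v(3) for all v ∈ V (Neumann data are natural BCs: they enter the RHS as boundary terms).
Substituting f(x) = -3*x^2 + x + 43/6, the right-hand side is ∫_0^3 (-3*x^2 + x + 43/6) v dx + v(3).
Compatibility check (pure Neumann): taking v ≡ 1 ∈ V gives 0 = ∫_0^3 f dx + (1) − (0), i.e. ∫_0^3 f dx must equal u'(0) − u'(3) = -1. Indeed ∫_0^3 (-3*x^2 + x + 43/6) dx = -1, so the data are compatible. The solution is then unique only up to an additive constant (fix it e.g. by requiring ∫_0^3 u dx = 0).


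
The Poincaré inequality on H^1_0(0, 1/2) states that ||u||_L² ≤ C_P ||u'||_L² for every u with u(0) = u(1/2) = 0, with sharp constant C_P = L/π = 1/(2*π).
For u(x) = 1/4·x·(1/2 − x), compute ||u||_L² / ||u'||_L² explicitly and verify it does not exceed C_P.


||u||_L² / ||u'||_L² = sqrt(10)/20 < C_P = 1/(2*π).

u(x) = 1/4·x·(1/2 − x), so u'(x) = 1/8 - x/2.
u(x) = 1/4·x·(1/2 − x) vanishes at x = 0 and x = 1/2, so u ∈ H^1_0(0, 1/2). Differentiate via the product rule and integrate the resulting polynomials term by term.
  ∫_0^1/2 u² dx = ∫_0^1/2 (x^4/16 - x^3/16 + x^2/64) dx. Term by term:
    ∫_0^1/2 x^4/16 dx = 1/2560;  ∫_0^1/2 -x^3/16 dx = -1/1024;  ∫_0^1/2 x^2/64 dx = 1/1536.
  Sum: 1/2560 − 1/1024 + 1/1536 = 1/15360.
  ∫_0^1/2 (u')² dx = ∫_0^1/2 (x^2/4 - x/8 + 1/64) dx. Term by term:
    ∫_0^1/2 x^2/4 dx = 1/96;  ∫_0^1/2 -x/8 dx = -1/64;  ∫_0^1/2 1/64 dx = 1/128.
  Sum: 1/96 − 1/64 + 1/128 = 1/384.
∫_0^1/2 u² dx = 1/15360, so ||u||_L² = sqrt(15)/480.
∫_0^1/2 (u')² dx = 1/384, so ||u'||_L² = sqrt(6)/48.
Ratio ||u||_L² / ||u'||_L² = sqrt(10)/20.
Sharp Poincaré constant on H^1_0(0, 1/2) is C_P = L/π = 1/(2*π), achieved by sin(2*π·x).
A polynomial bump cannot attain the sharp Poincaré constant (only the first sine eigenfunction does), so the ratio is strictly less than C_P, consistent with ||u||_L² ≤ C_P ||u'||_L².


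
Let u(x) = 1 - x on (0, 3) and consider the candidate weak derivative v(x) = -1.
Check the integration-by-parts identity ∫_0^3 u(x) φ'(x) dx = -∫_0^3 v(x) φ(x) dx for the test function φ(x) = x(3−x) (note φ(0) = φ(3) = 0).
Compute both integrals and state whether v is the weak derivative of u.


LHS = 9/2, RHS = 9/2. Yes, v = u' weakly.

u(x) = 1 - x, classical derivative u'(x) = -1.
φ(x) = x(3−x), so φ'(x) = 3 - 2*x.
Note φ(0) = φ(3) = 0, so the boundary term u·φ vanishes.
LHS = ∫_0^3 u(x) φ'(x) dx = ∫_0^3 (2*x^2 - 5*x + 3) dx. Term by term:
  ∫_0^3 2*x^2 dx = 18;  ∫_0^3 -5*x dx = -45/2;  ∫_0^3 3 dx = 9.
Sum: 18 − 45/2 + 9 = 9/2.
So LHS = 9/2.
∫_0^3 v(x) φ(x) dx = ∫_0^3 (x^2 - 3*x) dx. Term by term:
  ∫_0^3 x^2 dx = 9;  ∫_0^3 -3*x dx = -27/2.
Sum: 9 − 27/2 = -9/2.
So RHS = -∫_0^3 v(x) φ(x) dx = 9/2.
LHS = RHS, so the identity holds for this test φ.
Moreover u is smooth here and v(x) = u'(x) = -1 pointwise, so the identity holds for every test function. Hence v is the weak derivative of u.


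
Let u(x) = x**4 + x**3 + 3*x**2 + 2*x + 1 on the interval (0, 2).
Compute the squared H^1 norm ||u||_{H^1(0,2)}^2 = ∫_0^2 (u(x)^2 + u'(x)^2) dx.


||u||_{H^1}^2 = 582622/315

The H^1 norm (squared) on an interval (0, L) is
  ||u||_{H^1}^2 = ∫_0^L u(x)^2 dx + ∫_0^L u'(x)^2 dx.
Compute u'(x) = 4*x**3 + 3*x**2 + 6*x + 2.
Then u(x)^2 = x**8 + 2*x**7 + 7*x**6 + 10*x**5 + 15*x**4 + 14*x**3 + 10*x**2 + 4*x + 1 and u'(x)^2 = 16*x**6 + 24*x**5 + 57*x**4 + 52*x**3 + 48*x**2 + 24*x + 4.
Integrate each monomial from 0 to 2 using ∫_0^2 c·x^n dx = c·2^(n+1)/(n+1):
  ∫_0^2 u(x)^2 dx = ∫_0^2 (x^8 + 2*x^7 + 7*x^6 + 10*x^5 + 15*x^4 + 14*x^3 + 10*x^2 + 4*x + 1) dx. Term by term:
    ∫_0^2 x^8 dx = 512/9;  ∫_0^2 2*x^7 dx = 64;  ∫_0^2 7*x^6 dx = 128;
    ∫_0^2 10*x^5 dx = 320/3;  ∫_0^2 15*x^4 dx = 96;  ∫_0^2 14*x^3 dx = 56;
    ∫_0^2 10*x^2 dx = 80/3;  ∫_0^2 4*x dx = 8;  ∫_0^2 1 dx = 2.
  Sum: 512/9 + 64 + 128 + 320/3 + 96 + 56 + 80/3 + 8 + 2 = 4898/9.
  ∫_0^2 u'(x)^2 dx = ∫_0^2 (16*x^6 + 24*x^5 + 57*x^4 + 52*x^3 + 48*x^2 + 24*x + 4) dx. Term by term:
    ∫_0^2 16*x^6 dx = 2048/7;  ∫_0^2 24*x^5 dx = 256;  ∫_0^2 57*x^4 dx = 1824/5;
    ∫_0^2 52*x^3 dx = 208;  ∫_0^2 48*x^2 dx = 128;  ∫_0^2 24*x dx = 48;
    ∫_0^2 4 dx = 8.
  Sum: 2048/7 + 256 + 1824/5 + 208 + 128 + 48 + 8 = 45688/35.
Adding: ||u||_{H^1}^2 = 4898/9 + 45688/35 = 582622/315.


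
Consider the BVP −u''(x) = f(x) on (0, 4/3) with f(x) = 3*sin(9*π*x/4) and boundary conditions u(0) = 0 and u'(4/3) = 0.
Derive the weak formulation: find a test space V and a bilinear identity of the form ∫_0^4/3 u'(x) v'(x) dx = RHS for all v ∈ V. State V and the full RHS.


V = {v ∈ H^1(0, 4/3) : v(0) = 0} (test functions vanish at x = 0 where u is specified); weak form: ∫_0^4/3 u'v' dx = ∫_0^4/3 (3*sin(9*π*x/4)) v dx for all v ∈ V.

Multiply both sides by a test function v and integrate from 0 to 4/3:
  ∫_0^4/3 −u''(x) v(x) dx = ∫_0^4/3 f(x) v(x) dx.
Integrate the LHS by parts once:
  ∫_0^4/3 −u'' v dx = −[u'(x) v(x)]_0^4/3 + ∫_0^4/3 u'(x) v'(x) dx.
Thus ∫_0^4/3 u'(x) v'(x) dx = ∫_0^4/3 f(x) v(x) dx + [u'(x) v(x)]_0^4/3.
Choose V so that boundary terms are either known or forced to vanish.
Mixed BC: u(0) = 0 (Dirichlet) and u'(4/3) = 0 (Neumann). Define V = {v ∈ H^1(0, 4/3) : v(0) = 0}. Then [u' v]_0^4/3 = u'(4/3)·v(4/3) − u'(0)·0 = 0.
Weak formulation: find u (satisfying any essential BC) such that ∫_0^4/3 u'(x) v'(x) dx = ∫_0^4/3 f v dx for all v ∈ V (Dirichlet at 0 absorbed into V; the Neumann datum at x = 4/3 is zero, so no boundary term remains).
Substituting f(x) = 3*sin(9*π*x/4), the right-hand side is ∫_0^4/3 (3*sin(9*π*x/4)) v dx.


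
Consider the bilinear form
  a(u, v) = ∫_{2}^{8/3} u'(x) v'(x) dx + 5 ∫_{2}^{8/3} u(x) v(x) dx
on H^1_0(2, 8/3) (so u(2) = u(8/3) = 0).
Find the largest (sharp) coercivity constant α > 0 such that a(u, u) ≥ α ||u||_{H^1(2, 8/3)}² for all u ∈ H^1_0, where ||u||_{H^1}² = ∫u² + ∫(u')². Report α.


α = 1

Coercivity of a(·,·) on H^1_0(2, 8/3) means a(u, u) ≥ α ||u||_{H^1}² for every u ∈ H^1_0.
The interval has length L = 2/3, and Poincaré/coercivity depend only on L. Here a(u, u) = ∫(u')² + (5)·∫u².
Here c = 5 ≥ 1, so a(u,u) = ∫(u')² + c∫u² ≥ ∫(u')² + ∫u² = ||u||_{H^1}², i.e. α = 1 works. No larger α is possible: a(u,u) ≥ α||u||_{H^1}² means (1−α)∫(u')² ≥ (α−c)∫u², and for the modes u_n = sin(nπ(x−x₀)/L) (x₀ the left endpoint) one has ∫u_n²/∫(u_n')² = (L/(nπ))² → 0, so a(u_n,u_n)/||u_n||_{H^1}² → 1. Hence the optimal constant is α = 1.
Therefore α = 1.


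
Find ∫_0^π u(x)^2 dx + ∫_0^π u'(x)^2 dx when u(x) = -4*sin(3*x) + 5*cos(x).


||u||_{H^1(0,π)}^2 = 105*π

u'(x) = -5*sin(x) - 12*cos(3*x).
Expand u² and (u')² and integrate term by term on (0, π), using: for integers n ≥ 1, ∫_0^π sin²(nx) dx = ∫_0^π cos²(nx) dx = π/2; for n ≠ n', ∫_0^π sin(nx)sin(n'x) dx = ∫_0^π cos(nx)cos(n'x) dx = 0; and by product-to-sum, ∫_0^π sin(nx)cos(n'x) dx = ½∫_0^π [sin((n+n')x) + sin((n−n')x)] dx, which is 0 when n+n' is even and 2n/(n²−n'²) when n+n' is odd (it need not vanish on (0, π)).
  u² squared terms: (-4)²·∫sin(3x)² dx = 16·π/2 = 8*π;  (5)²·∫cos(x)² dx = 25·π/2 = 25*π/2.
  u² cross terms: 2·(-4)·(5)·∫sin(3x)·cos(x) dx = -40·(0) = 0.
  So ∫_0^π u² dx = 8*π + 25*π/2 + 0 = 41*π/2.
  (u')² squared terms: (-12)²·∫cos(3x)² dx = 144·π/2 = 72*π;  (-5)²·∫sin(x)² dx = 25·π/2 = 25*π/2.
  (u')² cross terms: 2·(-12)·(-5)·∫cos(3x)·sin(x) dx = 120·(0) = 0.
  So ∫_0^π (u')² dx = 72*π + 25*π/2 + 0 = 169*π/2.
||u||_{H^1}^2 = (41*π/2) + (169*π/2) = 105*π.


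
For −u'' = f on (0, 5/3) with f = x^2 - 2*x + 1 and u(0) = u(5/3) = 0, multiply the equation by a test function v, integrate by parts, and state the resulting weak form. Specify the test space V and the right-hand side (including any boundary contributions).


V = H^1_0(0, 5/3) (so v(0) = v(5/3) = 0); weak form: ∫_0^5/3 u'v' dx = ∫_0^5/3 (x^2 - 2*x + 1) v dx for all v ∈ V.

Multiply both sides by a test function v and integrate from 0 to 5/3:
  ∫_0^5/3 −u''(x) v(x) dx = ∫_0^5/3 f(x) v(x) dx.
Integrate the LHS by parts once:
  ∫_0^5/3 −u'' v dx = −[u'(x) v(x)]_0^5/3 + ∫_0^5/3 u'(x) v'(x) dx.
Thus ∫_0^5/3 u'(x) v'(x) dx = ∫_0^5/3 f(x) v(x) dx + [u'(x) v(x)]_0^5/3.
Choose V so that boundary terms are either known or forced to vanish.
u is Dirichlet: u(0) = u(5/3) = 0. Let V = H^1_0(0, 5/3); then v(0) = v(5/3) = 0, and [u' v]_0^5/3 = 0.
Weak formulation: find u (satisfying any essential BC) such that ∫_0^5/3 u'(x) v'(x) dx = ∫_0^5/3 f v dx for all v ∈ V.
Substituting f(x) = x^2 - 2*x + 1, the right-hand side is ∫_0^5/3 (x^2 - 2*x + 1) v dx.


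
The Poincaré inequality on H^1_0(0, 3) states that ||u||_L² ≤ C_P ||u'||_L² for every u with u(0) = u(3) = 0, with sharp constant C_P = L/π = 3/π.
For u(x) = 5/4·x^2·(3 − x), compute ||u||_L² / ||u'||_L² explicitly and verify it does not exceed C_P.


||u||_L² / ||u'||_L² = 3*sqrt(14)/14 < C_P = 3/π.

u(x) = 5/4·x^2·(3 − x), so u'(x) = 15*x*(2 - x)/4.
u(x) = 5/4·x^2·(3 − x) vanishes at x = 0 and x = 3, so u ∈ H^1_0(0, 3). Differentiate via the product rule and integrate the resulting polynomials term by term.
  ∫_0^3 u² dx = ∫_0^3 (25*x^6/16 - 75*x^5/8 + 225*x^4/16) dx. Term by term:
    ∫_0^3 25*x^6/16 dx = 54675/112;  ∫_0^3 -75*x^5/8 dx = -18225/16;  ∫_0^3 225*x^4/16 dx = 10935/16.
  Sum: 54675/112 − 18225/16 + 10935/16 = 3645/112.
  ∫_0^3 (u')² dx = ∫_0^3 (225*x^4/16 - 225*x^3/4 + 225*x^2/4) dx. Term by term:
    ∫_0^3 225*x^4/16 dx = 10935/16;  ∫_0^3 -225*x^3/4 dx = -18225/16;  ∫_0^3 225*x^2/4 dx = 2025/4.
  Sum: 10935/16 − 18225/16 + 2025/4 = 405/8.
∫_0^3 u² dx = 3645/112, so ||u||_L² = 27*sqrt(35)/28.
∫_0^3 (u')² dx = 405/8, so ||u'||_L² = 9*sqrt(10)/4.
Ratio ||u||_L² / ||u'||_L² = 3*sqrt(14)/14.
Sharp Poincaré constant on H^1_0(0, 3) is C_P = L/π = 3/π, achieved by sin(π/3·x).
A polynomial bump cannot attain the sharp Poincaré constant (only the first sine eigenfunction does), so the ratio is strictly less than C_P, consistent with ||u||_L² ≤ C_P ||u'||_L².


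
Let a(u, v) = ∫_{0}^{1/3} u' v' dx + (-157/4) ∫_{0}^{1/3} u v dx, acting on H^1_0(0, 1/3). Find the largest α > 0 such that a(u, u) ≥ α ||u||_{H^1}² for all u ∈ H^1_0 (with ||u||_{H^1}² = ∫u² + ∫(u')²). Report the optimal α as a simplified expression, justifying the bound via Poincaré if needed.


α = (-157 + 36*π^2)/(4*(1 + 9*π^2))

Coercivity of a(·,·) on H^1_0(0, 1/3) means a(u, u) ≥ α ||u||_{H^1}² for every u ∈ H^1_0.
The interval has length L = 1/3, and Poincaré/coercivity depend only on L. Here a(u, u) = ∫(u')² + (-157/4)·∫u².
Here c = -157/4 < 0 with |c| < (π/L)² = 9*π^2, so coercivity still holds. The condition a(u,u) ≥ α||u||_{H^1}² reads (1−α)∫(u')² ≥ (α−c)∫u². Any admissible α is ≤ 1 (rapidly oscillating u have ∫u²/∫(u')² → 0), and α = 1 would force 0 ≥ (1−c)∫u², impossible since c < 1; so 1−α > 0. By the sharp Poincaré inequality on H^1_0 of an interval of length L, ∫(u')² ≥ (π/L)²∫u² with equality for the first sine mode sin(π(x−x₀)/L) (x₀ the left endpoint), so the inequality holds for all u iff (1−α)(π/L)² ≥ α − c, i.e. α ≤ ((π/L)² + c)/((π/L)² + 1) = (1 + c(L/π)²)/(1 + (L/π)²). (Direct route, valid since c ≤ 0: Poincaré gives c∫u² ≥ c(L/π)²∫(u')², so a(u,u) ≥ (1 + c(L/π)²)∫(u')², while ||u||_{H^1}² ≤ (1 + (L/π)²)∫(u')²; dividing yields the same α.) With (π/L)² = 9*π^2 and c = -157/4, the largest admissible constant is α = ((π/L)² + c)/((π/L)² + 1).
Simplifying, α = (-157 + 36*π^2)/(4*(1 + 9*π^2)).


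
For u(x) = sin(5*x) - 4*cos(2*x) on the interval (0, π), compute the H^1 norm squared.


||u||_{H^1(0,π)}^2 = -400/21 + 53*π

u'(x) = 8*sin(2*x) + 5*cos(5*x).
Expand u² and (u')² and integrate term by term on (0, π), using: for integers n ≥ 1, ∫_0^π sin²(nx) dx = ∫_0^π cos²(nx) dx = π/2; for n ≠ n', ∫_0^π sin(nx)sin(n'x) dx = ∫_0^π cos(nx)cos(n'x) dx = 0; and by product-to-sum, ∫_0^π sin(nx)cos(n'x) dx = ½∫_0^π [sin((n+n')x) + sin((n−n')x)] dx, which is 0 when n+n' is even and 2n/(n²−n'²) when n+n' is odd (it need not vanish on (0, π)).
  u² squared terms: (-4)²·∫cos(2x)² dx = 16·π/2 = 8*π;  (1)²·∫sin(5x)² dx = 1·π/2 = π/2.
  u² cross terms: 2·(-4)·(1)·∫cos(2x)·sin(5x) dx = -8·(10/21) = -80/21.
  So ∫_0^π u² dx = 8*π + π/2 − 80/21 = -80/21 + 17*π/2.
  (u')² squared terms: (5)²·∫cos(5x)² dx = 25·π/2 = 25*π/2;  (8)²·∫sin(2x)² dx = 64·π/2 = 32*π.
  (u')² cross terms: 2·(5)·(8)·∫cos(5x)·sin(2x) dx = 80·(-4/21) = -320/21.
  So ∫_0^π (u')² dx = 25*π/2 + 32*π − 320/21 = -320/21 + 89*π/2.
||u||_{H^1}^2 = (-80/21 + 17*π/2) + (-320/21 + 89*π/2) = -400/21 + 53*π.


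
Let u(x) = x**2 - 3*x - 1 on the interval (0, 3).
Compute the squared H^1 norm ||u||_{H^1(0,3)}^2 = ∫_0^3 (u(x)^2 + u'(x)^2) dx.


||u||_{H^1}^2 = 291/10

The H^1 norm (squared) on an interval (0, L) is
  ||u||_{H^1}^2 = ∫_0^L u(x)^2 dx + ∫_0^L u'(x)^2 dx.
Compute u'(x) = 2*x - 3.
Then u(x)^2 = x**4 - 6*x**3 + 7*x**2 + 6*x + 1 and u'(x)^2 = 4*x**2 - 12*x + 9.
Integrate each monomial from 0 to 3 using ∫_0^3 c·x^n dx = c·3^(n+1)/(n+1):
  ∫_0^3 u(x)^2 dx = ∫_0^3 (x^4 - 6*x^3 + 7*x^2 + 6*x + 1) dx. Term by term:
    ∫_0^3 x^4 dx = 243/5;  ∫_0^3 -6*x^3 dx = -243/2;  ∫_0^3 7*x^2 dx = 63;
    ∫_0^3 6*x dx = 27;  ∫_0^3 1 dx = 3.
  Sum: 243/5 − 243/2 + 63 + 27 + 3 = 201/10.
  ∫_0^3 u'(x)^2 dx = ∫_0^3 (4*x^2 - 12*x + 9) dx. Term by term:
    ∫_0^3 4*x^2 dx = 36;  ∫_0^3 -12*x dx = -54;  ∫_0^3 9 dx = 27.
  Sum: 36 − 54 + 27 = 9.
Adding: ||u||_{H^1}^2 = 201/10 + 9 = 291/10.


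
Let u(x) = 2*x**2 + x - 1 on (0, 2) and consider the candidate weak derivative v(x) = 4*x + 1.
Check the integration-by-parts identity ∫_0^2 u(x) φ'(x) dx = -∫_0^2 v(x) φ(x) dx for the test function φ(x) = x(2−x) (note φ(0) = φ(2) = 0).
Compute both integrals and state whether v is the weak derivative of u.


LHS = -20/3, RHS = -20/3. Yes, v = u' weakly.

u(x) = 2*x**2 + x - 1, classical derivative u'(x) = 4*x + 1.
φ(x) = x(2−x), so φ'(x) = 2 - 2*x.
Note φ(0) = φ(2) = 0, so the boundary term u·φ vanishes.
LHS = ∫_0^2 u(x) φ'(x) dx = ∫_0^2 (-4*x^3 + 2*x^2 + 4*x - 2) dx. Term by term:
  ∫_0^2 -4*x^3 dx = -16;  ∫_0^2 2*x^2 dx = 16/3;  ∫_0^2 4*x dx = 8;
  ∫_0^2 -2 dx = -4.
Sum: -16 + 16/3 + 8 − 4 = -20/3.
So LHS = -20/3.
∫_0^2 v(x) φ(x) dx = ∫_0^2 (-4*x^3 + 7*x^2 + 2*x) dx. Term by term:
  ∫_0^2 -4*x^3 dx = -16;  ∫_0^2 7*x^2 dx = 56/3;  ∫_0^2 2*x dx = 4.
Sum: -16 + 56/3 + 4 = 20/3.
So RHS = -∫_0^2 v(x) φ(x) dx = -20/3.
LHS = RHS, so the identity holds for this test φ.
Moreover u is smooth here and v(x) = u'(x) = 4*x + 1 pointwise, so the identity holds for every test function. Hence v is the weak derivative of u.


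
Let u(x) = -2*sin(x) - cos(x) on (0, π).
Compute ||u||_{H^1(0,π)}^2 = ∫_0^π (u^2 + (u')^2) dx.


||u||_{H^1(0,π)}^2 = 5*π

u'(x) = sin(x) - 2*cos(x).
Expand u² and (u')² and integrate term by term on (0, π), using: for integers n ≥ 1, ∫_0^π sin²(nx) dx = ∫_0^π cos²(nx) dx = π/2; for n ≠ n', ∫_0^π sin(nx)sin(n'x) dx = ∫_0^π cos(nx)cos(n'x) dx = 0; and by product-to-sum, ∫_0^π sin(nx)cos(n'x) dx = ½∫_0^π [sin((n+n')x) + sin((n−n')x)] dx, which is 0 when n+n' is even and 2n/(n²−n'²) when n+n' is odd (it need not vanish on (0, π)).
  u² squared terms: (-1)²·∫cos(x)² dx = 1·π/2 = π/2;  (-2)²·∫sin(x)² dx = 4·π/2 = 2*π.
  u² cross terms: 2·(-1)·(-2)·∫cos(x)·sin(x) dx = 4·(0) = 0.
  So ∫_0^π u² dx = π/2 + 2*π + 0 = 5*π/2.
  (u')² squared terms: (-2)²·∫cos(x)² dx = 4·π/2 = 2*π;  (1)²·∫sin(x)² dx = 1·π/2 = π/2.
  (u')² cross terms: 2·(-2)·(1)·∫cos(x)·sin(x) dx = -4·(0) = 0.
  So ∫_0^π (u')² dx = 2*π + π/2 + 0 = 5*π/2.
||u||_{H^1}^2 = (5*π/2) + (5*π/2) = 5*π.


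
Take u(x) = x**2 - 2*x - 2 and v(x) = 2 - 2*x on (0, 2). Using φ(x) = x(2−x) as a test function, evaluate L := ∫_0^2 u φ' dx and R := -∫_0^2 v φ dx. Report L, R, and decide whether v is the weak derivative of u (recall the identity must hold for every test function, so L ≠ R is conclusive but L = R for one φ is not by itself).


LHS = 0, RHS = 0. No, v is not the weak derivative of u.

u(x) = x**2 - 2*x - 2, classical derivative u'(x) = 2*x - 2.
φ(x) = x(2−x), so φ'(x) = 2 - 2*x.
Note φ(0) = φ(2) = 0, so the boundary term u·φ vanishes.
LHS = ∫_0^2 u(x) φ'(x) dx = ∫_0^2 (-2*x^3 + 6*x^2 - 4) dx. Term by term:
  ∫_0^2 -2*x^3 dx = -8;  ∫_0^2 6*x^2 dx = 16;  ∫_0^2 -4 dx = -8.
Sum: -8 + 16 − 8 = 0.
So LHS = 0.
∫_0^2 v(x) φ(x) dx = ∫_0^2 (2*x^3 - 6*x^2 + 4*x) dx. Term by term:
  ∫_0^2 2*x^3 dx = 8;  ∫_0^2 -6*x^2 dx = -16;  ∫_0^2 4*x dx = 8.
Sum: 8 − 16 + 8 = 0.
So RHS = -∫_0^2 v(x) φ(x) dx = 0.
LHS = RHS, so the identity holds for this particular φ. But this is necessary, not sufficient: a weak derivative must satisfy the identity for EVERY test function in C_c^∞(0, 2).
Here u is smooth, so its weak derivative equals its classical derivative u'(x) = 2*x - 2. Since v(x) = 2 - 2*x ≠ u'(x), v is NOT the weak derivative of u — the agreement for this single φ is a coincidence (the difference v − u' happens to be L²-orthogonal to this φ).


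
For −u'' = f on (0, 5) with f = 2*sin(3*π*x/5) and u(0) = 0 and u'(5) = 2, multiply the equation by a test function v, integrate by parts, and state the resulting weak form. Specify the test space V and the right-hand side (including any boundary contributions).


V = {v ∈ H^1(0, 5) : v(0) = 0} (test functions vanish at x = 0 where u is specified); weak form: ∫_0^5 u'v' dx = ∫_0^5 (2*sin(3*π*x/5)) v dx + 2·v(5) for all v ∈ V.

Multiply both sides by a test function v and integrate from 0 to 5:
  ∫_0^5 −u''(x) v(x) dx = ∫_0^5 f(x) v(x) dx.
Integrate the LHS by parts once:
  ∫_0^5 −u'' v dx = −[u'(x) v(x)]_0^5 + ∫_0^5 u'(x) v'(x) dx.
Thus ∫_0^5 u'(x) v'(x) dx = ∫_0^5 f(x) v(x) dx + [u'(x) v(x)]_0^5.
Choose V so that boundary terms are either known or forced to vanish.
Mixed BC: u(0) = 0 (Dirichlet) and u'(5) = 2 (Neumann). Define V = {v ∈ H^1(0, 5) : v(0) = 0}. Then [u' v]_0^5 = u'(5)·v(5) − u'(0)·0 = 2·v(5).
Weak formulation: find u (satisfying any essential BC) such that ∫_0^5 u'(x) v'(x) dx = ∫_0^5 f v dx + 2·v(5) for all v ∈ V (Dirichlet at 0 absorbed into V; Neumann datum at x = 5 contributes the boundary term).
Substituting f(x) = 2*sin(3*π*x/5), the right-hand side is ∫_0^5 (2*sin(3*π*x/5)) v dx + 2·v(5).


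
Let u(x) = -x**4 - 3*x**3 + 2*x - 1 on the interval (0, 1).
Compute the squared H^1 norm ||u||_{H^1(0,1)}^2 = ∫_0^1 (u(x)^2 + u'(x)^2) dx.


||u||_{H^1}^2 = 24947/1260

The H^1 norm (squared) on an interval (0, L) is
  ||u||_{H^1}^2 = ∫_0^L u(x)^2 dx + ∫_0^L u'(x)^2 dx.
Compute u'(x) = -4*x**3 - 9*x**2 + 2.
Then u(x)^2 = x**8 + 6*x**7 + 9*x**6 - 4*x**5 - 10*x**4 + 6*x**3 + 4*x**2 - 4*x + 1 and u'(x)^2 = 16*x**6 + 72*x**5 + 81*x**4 - 16*x**3 - 36*x**2 + 4.
Integrate each monomial from 0 to 1 using ∫_0^1 c·x^n dx = c·1^(n+1)/(n+1):
  ∫_0^1 u(x)^2 dx = ∫_0^1 (x^8 + 6*x^7 + 9*x^6 - 4*x^5 - 10*x^4 + 6*x^3 + 4*x^2 - 4*x + 1) dx. Term by term:
    ∫_0^1 x^8 dx = 1/9;  ∫_0^1 6*x^7 dx = 3/4;  ∫_0^1 9*x^6 dx = 9/7;
    ∫_0^1 -4*x^5 dx = -2/3;  ∫_0^1 -10*x^4 dx = -2;  ∫_0^1 6*x^3 dx = 3/2;
    ∫_0^1 4*x^2 dx = 4/3;  ∫_0^1 -4*x dx = -2;  ∫_0^1 1 dx = 1.
  Sum: 1/9 + 3/4 + 9/7 − 2/3 − 2 + 3/2 + 4/3 − 2 + 1 = 331/252.
  ∫_0^1 u'(x)^2 dx = ∫_0^1 (16*x^6 + 72*x^5 + 81*x^4 - 16*x^3 - 36*x^2 + 4) dx. Term by term:
    ∫_0^1 16*x^6 dx = 16/7;  ∫_0^1 72*x^5 dx = 12;  ∫_0^1 81*x^4 dx = 81/5;
    ∫_0^1 -16*x^3 dx = -4;  ∫_0^1 -36*x^2 dx = -12;  ∫_0^1 4 dx = 4.
  Sum: 16/7 + 12 + 81/5 − 4 − 12 + 4 = 647/35.
Adding: ||u||_{H^1}^2 = 331/252 + 647/35 = 24947/1260.


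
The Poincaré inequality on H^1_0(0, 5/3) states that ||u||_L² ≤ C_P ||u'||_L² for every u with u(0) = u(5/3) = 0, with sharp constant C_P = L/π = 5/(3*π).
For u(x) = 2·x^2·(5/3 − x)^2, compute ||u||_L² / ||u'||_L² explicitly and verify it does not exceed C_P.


||u||_L² / ||u'||_L² = 5*sqrt(3)/18 < C_P = 5/(3*π).

u(x) = 2·x^2·(5/3 − x)^2, so u'(x) = 4*x*(3*x - 5)*(6*x - 5)/9.
u(x) = 2·x^2·(5/3 − x)^2 vanishes at x = 0 and x = 5/3, so u ∈ H^1_0(0, 5/3). Differentiate via the product rule and integrate the resulting polynomials term by term.
  ∫_0^5/3 u² dx = ∫_0^5/3 (4*x^8 - 80*x^7/3 + 200*x^6/3 - 2000*x^5/27 + 2500*x^4/81) dx. Term by term:
    ∫_0^5/3 4*x^8 dx = 7812500/177147;  ∫_0^5/3 -80*x^7/3 dx = -3906250/19683;  ∫_0^5/3 200*x^6/3 dx = 15625000/45927;
    ∫_0^5/3 -2000*x^5/27 dx = -15625000/59049;  ∫_0^5/3 2500*x^4/81 dx = 1562500/19683.
  Sum: 7812500/177147 − 3906250/19683 + 15625000/45927 − 15625000/59049 + 1562500/19683 = 781250/1240029.
  ∫_0^5/3 (u')² dx = ∫_0^5/3 (64*x^6 - 320*x^5 + 5200*x^4/9 - 4000*x^3/9 + 10000*x^2/81) dx. Term by term:
    ∫_0^5/3 64*x^6 dx = 5000000/15309;  ∫_0^5/3 -320*x^5 dx = -2500000/2187;  ∫_0^5/3 5200*x^4/9 dx = 3250000/2187;
    ∫_0^5/3 -4000*x^3/9 dx = -625000/729;  ∫_0^5/3 10000*x^2/81 dx = 1250000/6561.
  Sum: 5000000/15309 − 2500000/2187 + 3250000/2187 − 625000/729 + 1250000/6561 = 125000/45927.
∫_0^5/3 u² dx = 781250/1240029, so ||u||_L² = 625*sqrt(42)/5103.
∫_0^5/3 (u')² dx = 125000/45927, so ||u'||_L² = 250*sqrt(14)/567.
Ratio ||u||_L² / ||u'||_L² = 5*sqrt(3)/18.
Sharp Poincaré constant on H^1_0(0, 5/3) is C_P = L/π = 5/(3*π), achieved by sin(3*π/5·x).
A polynomial bump cannot attain the sharp Poincaré constant (only the first sine eigenfunction does), so the ratio is strictly less than C_P, consistent with ||u||_L² ≤ C_P ||u'||_L².


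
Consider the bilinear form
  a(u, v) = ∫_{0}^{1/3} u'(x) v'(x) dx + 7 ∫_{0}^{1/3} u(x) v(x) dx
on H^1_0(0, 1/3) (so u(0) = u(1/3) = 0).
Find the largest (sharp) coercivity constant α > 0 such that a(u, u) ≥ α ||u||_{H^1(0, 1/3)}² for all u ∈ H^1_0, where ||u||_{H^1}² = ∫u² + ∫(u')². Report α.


α = 1

Coercivity of a(·,·) on H^1_0(0, 1/3) means a(u, u) ≥ α ||u||_{H^1}² for every u ∈ H^1_0.
The interval has length L = 1/3, and Poincaré/coercivity depend only on L. Here a(u, u) = ∫(u')² + (7)·∫u².
Here c = 7 ≥ 1, so a(u,u) = ∫(u')² + c∫u² ≥ ∫(u')² + ∫u² = ||u||_{H^1}², i.e. α = 1 works. No larger α is possible: a(u,u) ≥ α||u||_{H^1}² means (1−α)∫(u')² ≥ (α−c)∫u², and for the modes u_n = sin(nπ(x−x₀)/L) (x₀ the left endpoint) one has ∫u_n²/∫(u_n')² = (L/(nπ))² → 0, so a(u_n,u_n)/||u_n||_{H^1}² → 1. Hence the optimal constant is α = 1.
Therefore α = 1.


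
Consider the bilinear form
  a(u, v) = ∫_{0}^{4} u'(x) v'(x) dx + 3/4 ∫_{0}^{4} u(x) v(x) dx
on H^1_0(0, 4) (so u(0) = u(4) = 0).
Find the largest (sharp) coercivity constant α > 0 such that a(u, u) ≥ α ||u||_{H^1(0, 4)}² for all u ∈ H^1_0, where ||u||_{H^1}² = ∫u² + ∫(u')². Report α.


α = (π^2 + 12)/(π^2 + 16)

Coercivity of a(·,·) on H^1_0(0, 4) means a(u, u) ≥ α ||u||_{H^1}² for every u ∈ H^1_0.
The interval has length L = 4, and Poincaré/coercivity depend only on L. Here a(u, u) = ∫(u')² + (3/4)·∫u².
Here 0 < c = 3/4 < 1. The condition a(u,u) ≥ α||u||_{H^1}² reads (1−α)∫(u')² ≥ (α−c)∫u². Any admissible α is ≤ 1 (rapidly oscillating u have ∫u²/∫(u')² → 0), and α = 1 would force 0 ≥ (1−c)∫u², impossible since c < 1; so 1−α > 0. By the sharp Poincaré inequality on H^1_0 of an interval of length L, ∫(u')² ≥ (π/L)²∫u² with equality for the first sine mode sin(π(x−x₀)/L) (x₀ the left endpoint), so the inequality holds for all u iff (1−α)(π/L)² ≥ α − c, i.e. α ≤ ((π/L)² + c)/((π/L)² + 1) = (1 + c(L/π)²)/(1 + (L/π)²). With (π/L)² = π^2/16 and c = 3/4, the largest admissible constant is α = ((π/L)² + c)/((π/L)² + 1).
Simplifying, α = (π^2 + 12)/(π^2 + 16).


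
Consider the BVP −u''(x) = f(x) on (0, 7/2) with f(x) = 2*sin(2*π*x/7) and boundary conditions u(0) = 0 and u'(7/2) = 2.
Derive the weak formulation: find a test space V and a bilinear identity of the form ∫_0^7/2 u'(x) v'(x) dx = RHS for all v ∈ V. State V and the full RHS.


V = {v ∈ H^1(0, 7/2) : v(0) = 0} (test functions vanish at x = 0 where u is specified); weak form: ∫_0^7/2 u'v' dx = ∫_0^7/2 (2*sin(2*π*x/7)) v dx + 2·v(7/2) for all v ∈ V.

Multiply both sides by a test function v and integrate from 0 to 7/2:
  ∫_0^7/2 −u''(x) v(x) dx = ∫_0^7/2 f(x) v(x) dx.
Integrate the LHS by parts once:
  ∫_0^7/2 −u'' v dx = −[u'(x) v(x)]_0^7/2 + ∫_0^7/2 u'(x) v'(x) dx.
Thus ∫_0^7/2 u'(x) v'(x) dx = ∫_0^7/2 f(x) v(x) dx + [u'(x) v(x)]_0^7/2.
Choose V so that boundary terms are either known or forced to vanish.
Mixed BC: u(0) = 0 (Dirichlet) and u'(7/2) = 2 (Neumann). Define V = {v ∈ H^1(0, 7/2) : v(0) = 0}. Then [u' v]_0^7/2 = u'(7/2)·v(7/2) − u'(0)·0 = 2·v(7/2).
Weak formulation: find u (satisfying any essential BC) such that ∫_0^7/2 u'(x) v'(x) dx = ∫_0^7/2 f v dx + 2·v(7/2) for all v ∈ V (Dirichlet at 0 absorbed into V; Neumann datum at x = 7/2 contributes the boundary term).
Substituting f(x) = 2*sin(2*π*x/7), the right-hand side is ∫_0^7/2 (2*sin(2*π*x/7)) v dx + 2·v(7/2).


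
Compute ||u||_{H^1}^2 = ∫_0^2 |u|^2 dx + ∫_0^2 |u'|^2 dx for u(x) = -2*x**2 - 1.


||u||_{H^1}^2 = 1214/15

The H^1 norm (squared) on an interval (0, L) is
  ||u||_{H^1}^2 = ∫_0^L u(x)^2 dx + ∫_0^L u'(x)^2 dx.
Compute u'(x) = -4*x.
Then u(x)^2 = 4*x**4 + 4*x**2 + 1 and u'(x)^2 = 16*x**2.
Integrate each monomial from 0 to 2 using ∫_0^2 c·x^n dx = c·2^(n+1)/(n+1):
  ∫_0^2 u(x)^2 dx = ∫_0^2 (4*x^4 + 4*x^2 + 1) dx. Term by term:
    ∫_0^2 4*x^4 dx = 128/5;  ∫_0^2 4*x^2 dx = 32/3;  ∫_0^2 1 dx = 2.
  Sum: 128/5 + 32/3 + 2 = 574/15.
  ∫_0^2 u'(x)^2 dx = ∫_0^2 (16*x^2) dx. Term by term:
    ∫_0^2 16*x^2 dx = 128/3.
Adding: ||u||_{H^1}^2 = 574/15 + 128/3 = 1214/15.


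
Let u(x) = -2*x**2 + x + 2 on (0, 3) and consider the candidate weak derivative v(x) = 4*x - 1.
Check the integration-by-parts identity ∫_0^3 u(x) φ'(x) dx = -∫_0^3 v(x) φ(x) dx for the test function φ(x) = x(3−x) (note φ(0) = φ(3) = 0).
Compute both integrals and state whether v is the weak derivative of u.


LHS = 45/2, RHS = -45/2. No, v is not the weak derivative of u.

u(x) = -2*x**2 + x + 2, classical derivative u'(x) = 1 - 4*x.
φ(x) = x(3−x), so φ'(x) = 3 - 2*x.
Note φ(0) = φ(3) = 0, so the boundary term u·φ vanishes.
LHS = ∫_0^3 u(x) φ'(x) dx = ∫_0^3 (4*x^3 - 8*x^2 - x + 6) dx. Term by term:
  ∫_0^3 4*x^3 dx = 81;  ∫_0^3 -8*x^2 dx = -72;  ∫_0^3 -x dx = -9/2;
  ∫_0^3 6 dx = 18.
Sum: 81 − 72 − 9/2 + 18 = 45/2.
So LHS = 45/2.
∫_0^3 v(x) φ(x) dx = ∫_0^3 (-4*x^3 + 13*x^2 - 3*x) dx. Term by term:
  ∫_0^3 -4*x^3 dx = -81;  ∫_0^3 13*x^2 dx = 117;  ∫_0^3 -3*x dx = -27/2.
Sum: -81 + 117 − 27/2 = 45/2.
So RHS = -∫_0^3 v(x) φ(x) dx = -45/2.
LHS − RHS = 45 ≠ 0, so the identity fails.
(For a valid weak derivative the identity must hold for EVERY test function, in particular this one. The failure shows v is NOT the weak derivative of u.)
Correct weak derivative would be u'(x) = 1 - 4*x.


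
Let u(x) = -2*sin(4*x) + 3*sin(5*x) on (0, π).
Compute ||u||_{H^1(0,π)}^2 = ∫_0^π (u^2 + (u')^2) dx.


||u||_{H^1(0,π)}^2 = 151*π

u'(x) = -8*cos(4*x) + 15*cos(5*x).
Expand u² and (u')² and integrate term by term on (0, π), using: for integers n ≥ 1, ∫_0^π sin²(nx) dx = ∫_0^π cos²(nx) dx = π/2; for n ≠ n', ∫_0^π sin(nx)sin(n'x) dx = ∫_0^π cos(nx)cos(n'x) dx = 0; and by product-to-sum, ∫_0^π sin(nx)cos(n'x) dx = ½∫_0^π [sin((n+n')x) + sin((n−n')x)] dx, which is 0 when n+n' is even and 2n/(n²−n'²) when n+n' is odd (it need not vanish on (0, π)).
  u² squared terms: (-2)²·∫sin(4x)² dx = 4·π/2 = 2*π;  (3)²·∫sin(5x)² dx = 9·π/2 = 9*π/2.
  u² cross terms: 2·(-2)·(3)·∫sin(4x)·sin(5x) dx = -12·(0) = 0.
  So ∫_0^π u² dx = 2*π + 9*π/2 + 0 = 13*π/2.
  (u')² squared terms: (-8)²·∫cos(4x)² dx = 64·π/2 = 32*π;  (15)²·∫cos(5x)² dx = 225·π/2 = 225*π/2.
  (u')² cross terms: 2·(-8)·(15)·∫cos(4x)·cos(5x) dx = -240·(0) = 0.
  So ∫_0^π (u')² dx = 32*π + 225*π/2 + 0 = 289*π/2.
||u||_{H^1}^2 = (13*π/2) + (289*π/2) = 151*π.


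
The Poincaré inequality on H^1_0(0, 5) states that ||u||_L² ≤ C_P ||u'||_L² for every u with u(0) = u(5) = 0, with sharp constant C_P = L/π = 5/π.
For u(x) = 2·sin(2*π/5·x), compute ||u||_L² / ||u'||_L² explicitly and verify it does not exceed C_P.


||u||_L² / ||u'||_L² = 5/(2*π) < C_P = 5/π.

u(x) = 2·sin(2*π/5·x), so u'(x) = 4*π*cos(2*π*x/5)/5.
Writing u(x) = A·sin(kπx/L) with A = 2 and k = 2, use ∫_0^L sin²(kπx/L) dx = L/2 and ∫_0^L cos²(kπx/L) dx = L/2.
u² = 4·sin²(2*π/5·x) and (u')² = 16*π^2/25·cos²(2*π/5·x), and each of sin², cos² integrates to L/2 = 5/2 over (0, 5).
∫_0^5 u² dx = 10, so ||u||_L² = sqrt(10).
∫_0^5 (u')² dx = 8*π^2/5, so ||u'||_L² = 2*sqrt(10)*π/5.
Ratio ||u||_L² / ||u'||_L² = 5/(2*π).
Sharp Poincaré constant on H^1_0(0, 5) is C_P = L/π = 5/π, achieved by sin(π/5·x).
This is the k = 2 harmonic; the ratio L/(kπ) is strictly less than C_P = L/π, consistent with the sharp inequality ||u||_L² ≤ C_P ||u'||_L².


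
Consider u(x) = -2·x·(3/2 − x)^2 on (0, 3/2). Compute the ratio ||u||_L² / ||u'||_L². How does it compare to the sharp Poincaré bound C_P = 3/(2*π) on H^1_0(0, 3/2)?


||u||_L² / ||u'||_L² = 3*sqrt(14)/28 < C_P = 3/(2*π).

u(x) = -2·x·(3/2 − x)^2, so u'(x) = 3*(1 - 2*x)*(x - 3/2).
u(x) = -2·x·(3/2 − x)^2 vanishes at x = 0 and x = 3/2, so u ∈ H^1_0(0, 3/2). Differentiate via the product rule and integrate the resulting polynomials term by term.
  ∫_0^3/2 u² dx = ∫_0^3/2 (4*x^6 - 24*x^5 + 54*x^4 - 54*x^3 + 81*x^2/4) dx. Term by term:
    ∫_0^3/2 4*x^6 dx = 2187/224;  ∫_0^3/2 -24*x^5 dx = -729/16;  ∫_0^3/2 54*x^4 dx = 6561/80;
    ∫_0^3/2 -54*x^3 dx = -2187/32;  ∫_0^3/2 81*x^2/4 dx = 729/32.
  Sum: 2187/224 − 729/16 + 6561/80 − 2187/32 + 729/32 = 729/1120.
  ∫_0^3/2 (u')² dx = ∫_0^3/2 (36*x^4 - 144*x^3 + 198*x^2 - 108*x + 81/4) dx. Term by term:
    ∫_0^3/2 36*x^4 dx = 2187/40;  ∫_0^3/2 -144*x^3 dx = -729/4;  ∫_0^3/2 198*x^2 dx = 891/4;
    ∫_0^3/2 -108*x dx = -243/2;  ∫_0^3/2 81/4 dx = 243/8.
  Sum: 2187/40 − 729/4 + 891/4 − 243/2 + 243/8 = 81/20.
∫_0^3/2 u² dx = 729/1120, so ||u||_L² = 27*sqrt(70)/280.
∫_0^3/2 (u')² dx = 81/20, so ||u'||_L² = 9*sqrt(5)/10.
Ratio ||u||_L² / ||u'||_L² = 3*sqrt(14)/28.
Sharp Poincaré constant on H^1_0(0, 3/2) is C_P = L/π = 3/(2*π), achieved by sin(2*π/3·x).
A polynomial bump cannot attain the sharp Poincaré constant (only the first sine eigenfunction does), so the ratio is strictly less than C_P, consistent with ||u||_L² ≤ C_P ||u'||_L².


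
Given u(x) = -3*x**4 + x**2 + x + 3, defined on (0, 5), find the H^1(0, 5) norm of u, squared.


||u||_{H^1}^2 = 144238475/42

The H^1 norm (squared) on an interval (0, L) is
  ||u||_{H^1}^2 = ∫_0^L u(x)^2 dx + ∫_0^L u'(x)^2 dx.
Compute u'(x) = -12*x**3 + 2*x + 1.
Then u(x)^2 = 9*x**8 - 6*x**6 - 6*x**5 - 17*x**4 + 2*x**3 + 7*x**2 + 6*x + 9 and u'(x)^2 = 144*x**6 - 48*x**4 - 24*x**3 + 4*x**2 + 4*x + 1.
Integrate each monomial from 0 to 5 using ∫_0^5 c·x^n dx = c·5^(n+1)/(n+1):
  ∫_0^5 u(x)^2 dx = ∫_0^5 (9*x^8 - 6*x^6 - 6*x^5 - 17*x^4 + 2*x^3 + 7*x^2 + 6*x + 9) dx. Term by term:
    ∫_0^5 9*x^8 dx = 1953125;  ∫_0^5 -6*x^6 dx = -468750/7;  ∫_0^5 -6*x^5 dx = -15625;
    ∫_0^5 -17*x^4 dx = -10625;  ∫_0^5 2*x^3 dx = 625/2;  ∫_0^5 7*x^2 dx = 875/3;
    ∫_0^5 6*x dx = 75;  ∫_0^5 9 dx = 45.
  Sum: 1953125 − 468750/7 − 15625 − 10625 + 625/2 + 875/3 + 75 + 45 = 78146665/42.
  ∫_0^5 u'(x)^2 dx = ∫_0^5 (144*x^6 - 48*x^4 - 24*x^3 + 4*x^2 + 4*x + 1) dx. Term by term:
    ∫_0^5 144*x^6 dx = 11250000/7;  ∫_0^5 -48*x^4 dx = -30000;  ∫_0^5 -24*x^3 dx = -3750;
    ∫_0^5 4*x^2 dx = 500/3;  ∫_0^5 4*x dx = 50;  ∫_0^5 1 dx = 5.
  Sum: 11250000/7 − 30000 − 3750 + 500/3 + 50 + 5 = 33045905/21.
Adding: ||u||_{H^1}^2 = 78146665/42 + 33045905/21 = 144238475/42.


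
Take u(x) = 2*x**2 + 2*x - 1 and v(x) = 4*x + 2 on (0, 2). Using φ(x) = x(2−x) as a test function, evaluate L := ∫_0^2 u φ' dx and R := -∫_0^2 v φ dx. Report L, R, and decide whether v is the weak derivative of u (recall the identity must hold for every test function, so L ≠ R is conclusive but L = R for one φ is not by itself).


LHS = -8, RHS = -8. Yes, v = u' weakly.

u(x) = 2*x**2 + 2*x - 1, classical derivative u'(x) = 4*x + 2.
φ(x) = x(2−x), so φ'(x) = 2 - 2*x.
Note φ(0) = φ(2) = 0, so the boundary term u·φ vanishes.
LHS = ∫_0^2 u(x) φ'(x) dx = ∫_0^2 (-4*x^3 + 6*x - 2) dx. Term by term:
  ∫_0^2 -4*x^3 dx = -16;  ∫_0^2 6*x dx = 12;  ∫_0^2 -2 dx = -4.
Sum: -16 + 12 − 4 = -8.
So LHS = -8.
∫_0^2 v(x) φ(x) dx = ∫_0^2 (-4*x^3 + 6*x^2 + 4*x) dx. Term by term:
  ∫_0^2 -4*x^3 dx = -16;  ∫_0^2 6*x^2 dx = 16;  ∫_0^2 4*x dx = 8.
Sum: -16 + 16 + 8 = 8.
So RHS = -∫_0^2 v(x) φ(x) dx = -8.
LHS = RHS, so the identity holds for this test φ.
Moreover u is smooth here and v(x) = u'(x) = 4*x + 2 pointwise, so the identity holds for every test function. Hence v is the weak derivative of u.
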